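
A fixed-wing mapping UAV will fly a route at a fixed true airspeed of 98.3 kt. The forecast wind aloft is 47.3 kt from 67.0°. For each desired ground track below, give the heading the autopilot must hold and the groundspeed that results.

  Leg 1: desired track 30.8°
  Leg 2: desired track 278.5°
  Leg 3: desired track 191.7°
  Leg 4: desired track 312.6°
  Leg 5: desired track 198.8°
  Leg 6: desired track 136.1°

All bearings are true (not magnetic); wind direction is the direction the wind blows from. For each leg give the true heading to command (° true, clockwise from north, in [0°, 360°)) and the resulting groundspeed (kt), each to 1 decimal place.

Leg 1: desired track 30.8°; wind correction +16.5° → command heading 47.3°, groundspeed 56.1 kt
Leg 2: desired track 278.5°; wind correction +14.6° → command heading 293.1°, groundspeed 135.5 kt
Leg 3: desired track 191.7°; wind correction -23.3° → command heading 168.4°, groundspeed 117.2 kt
Leg 4: desired track 312.6°; wind correction +26.0° → command heading 338.6°, groundspeed 107.9 kt
Leg 5: desired track 198.8°; wind correction -21.0° → command heading 177.8°, groundspeed 123.3 kt
Leg 6: desired track 136.1°; wind correction -26.7° → command heading 109.4°, groundspeed 70.9 kt

Leg 1: heading=47.3°, groundspeed=56.1 kt
Leg 2: heading=293.1°, groundspeed=135.5 kt
Leg 3: heading=168.4°, groundspeed=117.2 kt
Leg 4: heading=338.6°, groundspeed=107.9 kt
Leg 5: heading=177.8°, groundspeed=123.3 kt
Leg 6: heading=109.4°, groundspeed=70.9 kt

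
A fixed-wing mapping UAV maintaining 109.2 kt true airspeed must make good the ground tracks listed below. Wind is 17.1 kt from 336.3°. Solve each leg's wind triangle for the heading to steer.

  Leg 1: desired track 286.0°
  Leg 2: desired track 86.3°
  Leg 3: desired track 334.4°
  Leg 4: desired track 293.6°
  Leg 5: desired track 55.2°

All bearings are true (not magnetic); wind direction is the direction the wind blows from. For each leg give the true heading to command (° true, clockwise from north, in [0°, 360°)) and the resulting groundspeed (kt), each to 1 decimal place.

Leg 1: heading=292.9°, groundspeed=97.5 kt
Leg 2: heading=77.8°, groundspeed=113.9 kt
Leg 3: heading=334.7°, groundspeed=92.1 kt
Leg 4: heading=299.7°, groundspeed=96.0 kt
Leg 5: heading=46.4°, groundspeed=104.6 kt

Leg 1: desired track 286.0°; wind correction +6.9° → command heading 292.9°, groundspeed 97.5 kt
Leg 2: desired track 86.3°; wind correction -8.5° → command heading 77.8°, groundspeed 113.9 kt
Leg 3: desired track 334.4°; wind correction +0.3° → command heading 334.7°, groundspeed 92.1 kt
Leg 4: desired track 293.6°; wind correction +6.1° → command heading 299.7°, groundspeed 96.0 kt
Leg 5: desired track 55.2°; wind correction -8.8° → command heading 46.4°, groundspeed 104.6 kt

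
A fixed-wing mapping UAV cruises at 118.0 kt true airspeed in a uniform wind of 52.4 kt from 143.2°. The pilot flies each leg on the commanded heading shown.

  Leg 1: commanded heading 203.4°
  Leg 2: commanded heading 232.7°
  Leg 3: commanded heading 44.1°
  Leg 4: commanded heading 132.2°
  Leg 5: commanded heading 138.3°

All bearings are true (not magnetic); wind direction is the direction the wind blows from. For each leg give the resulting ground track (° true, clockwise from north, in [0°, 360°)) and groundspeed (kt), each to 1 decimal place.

Leg 1: track=229.7°, groundspeed=102.6 kt
Leg 2: track=256.7°, groundspeed=128.7 kt
Leg 3: track=21.8°, groundspeed=136.5 kt
Leg 4: track=123.7°, groundspeed=67.3 kt
Leg 5: track=134.4°, groundspeed=65.9 kt

Leg 1: heading 203.4°; drift +26.3° → track 229.7°, groundspeed 102.6 kt
Leg 2: heading 232.7°; drift +24.0° → track 256.7°, groundspeed 128.7 kt
Leg 3: heading 44.1°; drift -22.3° → track 21.8°, groundspeed 136.5 kt
Leg 4: heading 132.2°; drift -8.5° → track 123.7°, groundspeed 67.3 kt
Leg 5: heading 138.3°; drift -3.9° → track 134.4°, groundspeed 65.9 kt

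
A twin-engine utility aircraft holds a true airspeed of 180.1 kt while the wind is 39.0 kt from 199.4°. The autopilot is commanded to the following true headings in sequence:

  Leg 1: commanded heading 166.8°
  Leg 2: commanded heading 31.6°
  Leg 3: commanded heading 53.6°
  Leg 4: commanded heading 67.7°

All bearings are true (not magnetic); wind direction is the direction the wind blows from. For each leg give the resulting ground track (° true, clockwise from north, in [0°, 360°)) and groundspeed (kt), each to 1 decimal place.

Leg 1: track=158.7°, groundspeed=148.7 kt
Leg 2: track=29.4°, groundspeed=218.4 kt
Leg 3: track=47.7°, groundspeed=213.5 kt
Leg 4: track=59.7°, groundspeed=208.1 kt

Leg 1: heading 166.8°; drift -8.1° → track 158.7°, groundspeed 148.7 kt
Leg 2: heading 31.6°; drift -2.2° → track 29.4°, groundspeed 218.4 kt
Leg 3: heading 53.6°; drift -5.9° → track 47.7°, groundspeed 213.5 kt
Leg 4: heading 67.7°; drift -8.0° → track 59.7°, groundspeed 208.1 kt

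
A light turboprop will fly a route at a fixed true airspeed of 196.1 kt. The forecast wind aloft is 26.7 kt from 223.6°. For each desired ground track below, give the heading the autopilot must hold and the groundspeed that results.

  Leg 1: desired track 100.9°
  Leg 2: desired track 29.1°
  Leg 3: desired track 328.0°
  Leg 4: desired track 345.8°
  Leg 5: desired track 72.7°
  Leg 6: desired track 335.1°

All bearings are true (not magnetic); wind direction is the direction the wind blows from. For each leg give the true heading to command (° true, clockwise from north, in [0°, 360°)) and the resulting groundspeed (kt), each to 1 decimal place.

Leg 1: heading=107.5°, groundspeed=209.2 kt
Leg 2: heading=27.1°, groundspeed=221.8 kt
Leg 3: heading=320.4°, groundspeed=201.0 kt
Leg 4: heading=339.2°, groundspeed=209.0 kt
Leg 5: heading=76.5°, groundspeed=219.0 kt
Leg 6: heading=327.8°, groundspeed=204.3 kt

Leg 1: desired track 100.9°; wind correction +6.6° → command heading 107.5°, groundspeed 209.2 kt
Leg 2: desired track 29.1°; wind correction -2.0° → command heading 27.1°, groundspeed 221.8 kt
Leg 3: desired track 328.0°; wind correction -7.6° → command heading 320.4°, groundspeed 201.0 kt
Leg 4: desired track 345.8°; wind correction -6.6° → command heading 339.2°, groundspeed 209.0 kt
Leg 5: desired track 72.7°; wind correction +3.8° → command heading 76.5°, groundspeed 219.0 kt
Leg 6: desired track 335.1°; wind correction -7.3° → command heading 327.8°, groundspeed 204.3 kt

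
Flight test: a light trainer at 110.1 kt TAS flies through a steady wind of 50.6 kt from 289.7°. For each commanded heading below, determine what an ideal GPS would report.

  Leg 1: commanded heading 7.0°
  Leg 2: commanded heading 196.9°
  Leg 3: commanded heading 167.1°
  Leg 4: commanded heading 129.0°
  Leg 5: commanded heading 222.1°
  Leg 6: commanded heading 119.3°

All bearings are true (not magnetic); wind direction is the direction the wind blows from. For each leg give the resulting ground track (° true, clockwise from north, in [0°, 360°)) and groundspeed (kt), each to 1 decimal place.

Leg 1: heading 7.0°; drift +26.5° → track 33.5°, groundspeed 110.6 kt
Leg 2: heading 196.9°; drift -24.2° → track 172.7°, groundspeed 123.4 kt
Leg 3: heading 167.1°; drift -17.2° → track 149.9°, groundspeed 143.8 kt
Leg 4: heading 129.0°; drift -6.0° → track 123.0°, groundspeed 158.7 kt
Leg 5: heading 222.1°; drift -27.3° → track 194.8°, groundspeed 102.2 kt
Leg 6: heading 119.3°; drift -3.0° → track 116.3°, groundspeed 160.2 kt

Leg 1: track=33.5°, groundspeed=110.6 kt
Leg 2: track=172.7°, groundspeed=123.4 kt
Leg 3: track=149.9°, groundspeed=143.8 kt
Leg 4: track=123.0°, groundspeed=158.7 kt
Leg 5: track=194.8°, groundspeed=102.2 kt
Leg 6: track=116.3°, groundspeed=160.2 kt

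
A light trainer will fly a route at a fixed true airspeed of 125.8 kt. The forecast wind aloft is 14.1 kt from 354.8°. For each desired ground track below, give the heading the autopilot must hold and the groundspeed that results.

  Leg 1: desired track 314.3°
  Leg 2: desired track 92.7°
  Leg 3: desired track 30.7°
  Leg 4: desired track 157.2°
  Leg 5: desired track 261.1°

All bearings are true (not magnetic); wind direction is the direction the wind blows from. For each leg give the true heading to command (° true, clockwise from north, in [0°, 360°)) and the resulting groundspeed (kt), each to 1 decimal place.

Leg 1: heading=318.5°, groundspeed=114.7 kt
Leg 2: heading=86.3°, groundspeed=127.0 kt
Leg 3: heading=26.9°, groundspeed=114.1 kt
Leg 4: heading=155.3°, groundspeed=139.2 kt
Leg 5: heading=267.5°, groundspeed=125.9 kt

Leg 1: desired track 314.3°; wind correction +4.2° → command heading 318.5°, groundspeed 114.7 kt
Leg 2: desired track 92.7°; wind correction -6.4° → command heading 86.3°, groundspeed 127.0 kt
Leg 3: desired track 30.7°; wind correction -3.8° → command heading 26.9°, groundspeed 114.1 kt
Leg 4: desired track 157.2°; wind correction -1.9° → command heading 155.3°, groundspeed 139.2 kt
Leg 5: desired track 261.1°; wind correction +6.4° → command heading 267.5°, groundspeed 125.9 kt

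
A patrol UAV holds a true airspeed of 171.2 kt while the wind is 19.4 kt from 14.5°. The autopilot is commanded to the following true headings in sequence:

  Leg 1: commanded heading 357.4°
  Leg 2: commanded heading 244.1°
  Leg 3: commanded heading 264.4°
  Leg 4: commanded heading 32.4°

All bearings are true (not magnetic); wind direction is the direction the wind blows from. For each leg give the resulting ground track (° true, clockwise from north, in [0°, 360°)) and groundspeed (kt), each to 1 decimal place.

Leg 1: heading 357.4°; drift -2.1° → track 355.3°, groundspeed 152.8 kt
Leg 2: heading 244.1°; drift -4.6° → track 239.5°, groundspeed 184.4 kt
Leg 3: heading 264.4°; drift -5.8° → track 258.6°, groundspeed 178.8 kt
Leg 4: heading 32.4°; drift +2.2° → track 34.6°, groundspeed 152.9 kt

Leg 1: track=355.3°, groundspeed=152.8 kt
Leg 2: track=239.5°, groundspeed=184.4 kt
Leg 3: track=258.6°, groundspeed=178.8 kt
Leg 4: track=34.6°, groundspeed=152.9 kt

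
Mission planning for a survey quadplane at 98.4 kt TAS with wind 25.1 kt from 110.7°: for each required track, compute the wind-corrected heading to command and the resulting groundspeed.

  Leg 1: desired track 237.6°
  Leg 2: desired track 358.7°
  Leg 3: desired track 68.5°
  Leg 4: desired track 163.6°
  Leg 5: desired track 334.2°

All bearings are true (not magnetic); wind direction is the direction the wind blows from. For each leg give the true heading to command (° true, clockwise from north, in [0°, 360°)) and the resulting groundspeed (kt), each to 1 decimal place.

Leg 1: desired track 237.6°; wind correction -11.8° → command heading 225.8°, groundspeed 111.4 kt
Leg 2: desired track 358.7°; wind correction +13.7° → command heading 12.4°, groundspeed 105.0 kt
Leg 3: desired track 68.5°; wind correction +9.9° → command heading 78.4°, groundspeed 78.4 kt
Leg 4: desired track 163.6°; wind correction -11.7° → command heading 151.9°, groundspeed 81.2 kt
Leg 5: desired track 334.2°; wind correction +10.1° → command heading 344.3°, groundspeed 115.1 kt

Leg 1: heading=225.8°, groundspeed=111.4 kt
Leg 2: heading=12.4°, groundspeed=105.0 kt
Leg 3: heading=78.4°, groundspeed=78.4 kt
Leg 4: heading=151.9°, groundspeed=81.2 kt
Leg 5: heading=344.3°, groundspeed=115.1 kt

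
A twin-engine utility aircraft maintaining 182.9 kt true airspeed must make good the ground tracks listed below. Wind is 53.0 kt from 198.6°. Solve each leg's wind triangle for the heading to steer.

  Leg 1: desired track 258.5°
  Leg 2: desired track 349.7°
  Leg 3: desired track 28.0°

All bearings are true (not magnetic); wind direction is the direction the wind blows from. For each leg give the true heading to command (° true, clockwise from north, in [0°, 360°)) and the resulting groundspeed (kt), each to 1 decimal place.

Leg 1: heading=244.0°, groundspeed=150.5 kt
Leg 2: heading=341.6°, groundspeed=227.5 kt
Leg 3: heading=30.7°, groundspeed=235.0 kt

Leg 1: desired track 258.5°; wind correction -14.5° → command heading 244.0°, groundspeed 150.5 kt
Leg 2: desired track 349.7°; wind correction -8.1° → command heading 341.6°, groundspeed 227.5 kt
Leg 3: desired track 28.0°; wind correction +2.7° → command heading 30.7°, groundspeed 235.0 kt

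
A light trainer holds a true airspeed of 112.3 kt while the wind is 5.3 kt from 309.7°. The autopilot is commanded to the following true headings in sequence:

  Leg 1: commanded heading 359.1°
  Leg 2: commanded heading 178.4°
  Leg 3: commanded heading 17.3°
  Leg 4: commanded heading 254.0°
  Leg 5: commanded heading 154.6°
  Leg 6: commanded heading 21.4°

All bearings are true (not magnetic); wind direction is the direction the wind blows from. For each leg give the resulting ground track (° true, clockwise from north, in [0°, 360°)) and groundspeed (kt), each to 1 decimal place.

Leg 1: heading 359.1°; drift +2.1° → track 1.2°, groundspeed 108.9 kt
Leg 2: heading 178.4°; drift -2.0° → track 176.4°, groundspeed 115.9 kt
Leg 3: heading 17.3°; drift +2.5° → track 19.8°, groundspeed 110.4 kt
Leg 4: heading 254.0°; drift -2.3° → track 251.7°, groundspeed 109.4 kt
Leg 5: heading 154.6°; drift -1.1° → track 153.5°, groundspeed 117.1 kt
Leg 6: heading 21.4°; drift +2.6° → track 24.0°, groundspeed 110.8 kt

Leg 1: track=1.2°, groundspeed=108.9 kt
Leg 2: track=176.4°, groundspeed=115.9 kt
Leg 3: track=19.8°, groundspeed=110.4 kt
Leg 4: track=251.7°, groundspeed=109.4 kt
Leg 5: track=153.5°, groundspeed=117.1 kt
Leg 6: track=24.0°, groundspeed=110.8 kt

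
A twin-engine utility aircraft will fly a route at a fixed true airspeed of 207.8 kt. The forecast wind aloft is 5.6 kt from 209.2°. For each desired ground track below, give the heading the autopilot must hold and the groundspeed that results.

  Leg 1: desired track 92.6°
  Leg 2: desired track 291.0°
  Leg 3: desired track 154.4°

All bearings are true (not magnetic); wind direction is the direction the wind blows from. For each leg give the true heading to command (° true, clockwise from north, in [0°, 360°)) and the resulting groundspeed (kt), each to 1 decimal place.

Leg 1: heading=94.0°, groundspeed=210.2 kt
Leg 2: heading=289.5°, groundspeed=206.9 kt
Leg 3: heading=155.7°, groundspeed=204.5 kt

Leg 1: desired track 92.6°; wind correction +1.4° → command heading 94.0°, groundspeed 210.2 kt
Leg 2: desired track 291.0°; wind correction -1.5° → command heading 289.5°, groundspeed 206.9 kt
Leg 3: desired track 154.4°; wind correction +1.3° → command heading 155.7°, groundspeed 204.5 kt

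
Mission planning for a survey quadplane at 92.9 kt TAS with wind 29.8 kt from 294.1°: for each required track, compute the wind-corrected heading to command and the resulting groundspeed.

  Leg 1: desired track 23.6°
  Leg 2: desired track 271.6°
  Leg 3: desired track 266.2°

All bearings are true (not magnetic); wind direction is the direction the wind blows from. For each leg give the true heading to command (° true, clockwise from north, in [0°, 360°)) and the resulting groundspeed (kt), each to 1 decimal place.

Leg 1: heading=4.9°, groundspeed=87.7 kt
Leg 2: heading=278.7°, groundspeed=64.7 kt
Leg 3: heading=274.8°, groundspeed=65.5 kt

Leg 1: desired track 23.6°; wind correction -18.7° → command heading 4.9°, groundspeed 87.7 kt
Leg 2: desired track 271.6°; wind correction +7.1° → command heading 278.7°, groundspeed 64.7 kt
Leg 3: desired track 266.2°; wind correction +8.6° → command heading 274.8°, groundspeed 65.5 kt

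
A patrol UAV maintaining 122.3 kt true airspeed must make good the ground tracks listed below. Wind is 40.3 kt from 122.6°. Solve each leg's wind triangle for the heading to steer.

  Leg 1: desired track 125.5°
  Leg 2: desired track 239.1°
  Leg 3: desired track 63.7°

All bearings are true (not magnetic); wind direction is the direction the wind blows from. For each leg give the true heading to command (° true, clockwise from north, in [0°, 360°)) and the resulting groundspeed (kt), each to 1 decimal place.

Leg 1: heading=124.5°, groundspeed=82.0 kt
Leg 2: heading=221.9°, groundspeed=134.8 kt
Leg 3: heading=80.1°, groundspeed=96.5 kt

Leg 1: desired track 125.5°; wind correction -1.0° → command heading 124.5°, groundspeed 82.0 kt
Leg 2: desired track 239.1°; wind correction -17.2° → command heading 221.9°, groundspeed 134.8 kt
Leg 3: desired track 63.7°; wind correction +16.4° → command heading 80.1°, groundspeed 96.5 kt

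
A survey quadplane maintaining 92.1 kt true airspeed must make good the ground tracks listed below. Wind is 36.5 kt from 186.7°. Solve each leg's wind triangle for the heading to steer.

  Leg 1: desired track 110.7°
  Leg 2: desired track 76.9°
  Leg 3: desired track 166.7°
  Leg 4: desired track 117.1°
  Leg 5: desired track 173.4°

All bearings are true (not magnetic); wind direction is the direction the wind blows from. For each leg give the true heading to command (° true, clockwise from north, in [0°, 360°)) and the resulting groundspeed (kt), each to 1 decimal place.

Leg 1: heading=133.3°, groundspeed=76.2 kt
Leg 2: heading=98.8°, groundspeed=97.8 kt
Leg 3: heading=174.5°, groundspeed=57.0 kt
Leg 4: heading=138.9°, groundspeed=72.8 kt
Leg 5: heading=178.6°, groundspeed=56.2 kt

Leg 1: desired track 110.7°; wind correction +22.6° → command heading 133.3°, groundspeed 76.2 kt
Leg 2: desired track 76.9°; wind correction +21.9° → command heading 98.8°, groundspeed 97.8 kt
Leg 3: desired track 166.7°; wind correction +7.8° → command heading 174.5°, groundspeed 57.0 kt
Leg 4: desired track 117.1°; wind correction +21.8° → command heading 138.9°, groundspeed 72.8 kt
Leg 5: desired track 173.4°; wind correction +5.2° → command heading 178.6°, groundspeed 56.2 kt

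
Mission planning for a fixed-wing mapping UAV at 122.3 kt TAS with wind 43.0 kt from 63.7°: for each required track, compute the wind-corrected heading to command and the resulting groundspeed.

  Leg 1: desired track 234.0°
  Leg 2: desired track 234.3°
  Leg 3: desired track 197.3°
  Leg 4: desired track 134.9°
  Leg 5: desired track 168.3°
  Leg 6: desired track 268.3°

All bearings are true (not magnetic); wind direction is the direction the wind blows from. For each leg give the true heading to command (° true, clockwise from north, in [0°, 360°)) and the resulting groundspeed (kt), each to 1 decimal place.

Leg 1: heading=230.6°, groundspeed=164.5 kt
Leg 2: heading=231.0°, groundspeed=164.5 kt
Leg 3: heading=182.5°, groundspeed=147.9 kt
Leg 4: heading=115.5°, groundspeed=101.5 kt
Leg 5: heading=148.4°, groundspeed=125.8 kt
Leg 6: heading=276.7°, groundspeed=160.1 kt

Leg 1: desired track 234.0°; wind correction -3.4° → command heading 230.6°, groundspeed 164.5 kt
Leg 2: desired track 234.3°; wind correction -3.3° → command heading 231.0°, groundspeed 164.5 kt
Leg 3: desired track 197.3°; wind correction -14.8° → command heading 182.5°, groundspeed 147.9 kt
Leg 4: desired track 134.9°; wind correction -19.4° → command heading 115.5°, groundspeed 101.5 kt
Leg 5: desired track 168.3°; wind correction -19.9° → command heading 148.4°, groundspeed 125.8 kt
Leg 6: desired track 268.3°; wind correction +8.4° → command heading 276.7°, groundspeed 160.1 kt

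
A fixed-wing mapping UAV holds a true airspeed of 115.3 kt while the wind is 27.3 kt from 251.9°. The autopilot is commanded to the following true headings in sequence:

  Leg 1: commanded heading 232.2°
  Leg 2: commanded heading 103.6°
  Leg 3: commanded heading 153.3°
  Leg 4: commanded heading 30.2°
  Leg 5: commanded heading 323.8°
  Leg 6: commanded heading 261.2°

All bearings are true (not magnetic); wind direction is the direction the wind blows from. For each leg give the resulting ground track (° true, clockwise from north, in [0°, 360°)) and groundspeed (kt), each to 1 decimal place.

Leg 1: heading 232.2°; drift -5.9° → track 226.3°, groundspeed 90.1 kt
Leg 2: heading 103.6°; drift -5.9° → track 97.7°, groundspeed 139.3 kt
Leg 3: heading 153.3°; drift -12.7° → track 140.6°, groundspeed 122.4 kt
Leg 4: heading 30.2°; drift +7.6° → track 37.8°, groundspeed 136.9 kt
Leg 5: heading 323.8°; drift +13.7° → track 337.5°, groundspeed 109.9 kt
Leg 6: heading 261.2°; drift +2.9° → track 264.1°, groundspeed 88.5 kt

Leg 1: track=226.3°, groundspeed=90.1 kt
Leg 2: track=97.7°, groundspeed=139.3 kt
Leg 3: track=140.6°, groundspeed=122.4 kt
Leg 4: track=37.8°, groundspeed=136.9 kt
Leg 5: track=337.5°, groundspeed=109.9 kt
Leg 6: track=264.1°, groundspeed=88.5 kt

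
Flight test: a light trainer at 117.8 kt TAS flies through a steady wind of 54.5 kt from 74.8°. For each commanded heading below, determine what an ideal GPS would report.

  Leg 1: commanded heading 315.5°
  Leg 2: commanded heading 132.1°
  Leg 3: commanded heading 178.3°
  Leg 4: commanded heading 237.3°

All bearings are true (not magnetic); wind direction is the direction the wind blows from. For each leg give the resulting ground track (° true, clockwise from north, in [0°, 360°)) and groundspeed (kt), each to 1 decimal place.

Leg 1: heading 315.5°; drift -18.2° → track 297.3°, groundspeed 152.1 kt
Leg 2: heading 132.1°; drift +27.4° → track 159.5°, groundspeed 99.6 kt
Leg 3: heading 178.3°; drift +22.1° → track 200.4°, groundspeed 140.9 kt
Leg 4: heading 237.3°; drift +5.5° → track 242.8°, groundspeed 170.6 kt

Leg 1: track=297.3°, groundspeed=152.1 kt
Leg 2: track=159.5°, groundspeed=99.6 kt
Leg 3: track=200.4°, groundspeed=140.9 kt
Leg 4: track=242.8°, groundspeed=170.6 kt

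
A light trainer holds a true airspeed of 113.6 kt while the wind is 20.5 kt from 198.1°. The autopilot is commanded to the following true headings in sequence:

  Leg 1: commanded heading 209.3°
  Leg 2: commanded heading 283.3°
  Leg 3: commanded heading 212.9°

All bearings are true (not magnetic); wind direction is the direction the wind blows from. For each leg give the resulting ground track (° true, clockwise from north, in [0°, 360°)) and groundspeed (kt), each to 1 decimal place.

Leg 1: track=211.7°, groundspeed=93.6 kt
Leg 2: track=293.6°, groundspeed=113.7 kt
Leg 3: track=216.1°, groundspeed=93.9 kt

Leg 1: heading 209.3°; drift +2.4° → track 211.7°, groundspeed 93.6 kt
Leg 2: heading 283.3°; drift +10.3° → track 293.6°, groundspeed 113.7 kt
Leg 3: heading 212.9°; drift +3.2° → track 216.1°, groundspeed 93.9 kt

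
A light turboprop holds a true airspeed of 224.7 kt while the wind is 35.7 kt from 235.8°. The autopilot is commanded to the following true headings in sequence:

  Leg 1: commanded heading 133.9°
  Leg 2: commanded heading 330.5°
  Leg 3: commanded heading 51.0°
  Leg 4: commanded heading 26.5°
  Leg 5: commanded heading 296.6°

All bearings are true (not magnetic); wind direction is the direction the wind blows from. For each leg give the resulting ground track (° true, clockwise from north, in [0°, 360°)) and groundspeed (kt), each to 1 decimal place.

Leg 1: track=125.3°, groundspeed=234.7 kt
Leg 2: track=339.4°, groundspeed=230.4 kt
Leg 3: track=51.7°, groundspeed=260.3 kt
Leg 4: track=30.4°, groundspeed=256.4 kt
Leg 5: track=305.1°, groundspeed=209.6 kt

Leg 1: heading 133.9°; drift -8.6° → track 125.3°, groundspeed 234.7 kt
Leg 2: heading 330.5°; drift +8.9° → track 339.4°, groundspeed 230.4 kt
Leg 3: heading 51.0°; drift +0.7° → track 51.7°, groundspeed 260.3 kt
Leg 4: heading 26.5°; drift +3.9° → track 30.4°, groundspeed 256.4 kt
Leg 5: heading 296.6°; drift +8.5° → track 305.1°, groundspeed 209.6 kt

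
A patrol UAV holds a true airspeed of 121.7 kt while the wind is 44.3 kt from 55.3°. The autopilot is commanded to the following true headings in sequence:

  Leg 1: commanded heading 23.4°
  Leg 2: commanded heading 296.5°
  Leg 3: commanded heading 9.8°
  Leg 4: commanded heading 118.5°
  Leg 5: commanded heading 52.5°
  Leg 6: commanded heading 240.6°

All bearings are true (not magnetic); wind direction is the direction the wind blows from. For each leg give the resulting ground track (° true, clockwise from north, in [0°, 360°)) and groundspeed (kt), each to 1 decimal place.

Leg 1: heading 23.4°; drift -15.6° → track 7.8°, groundspeed 87.3 kt
Leg 2: heading 296.5°; drift -15.2° → track 281.3°, groundspeed 148.2 kt
Leg 3: heading 9.8°; drift -19.2° → track 350.6°, groundspeed 96.0 kt
Leg 4: heading 118.5°; drift +21.2° → track 139.7°, groundspeed 109.1 kt
Leg 5: heading 52.5°; drift -1.6° → track 50.9°, groundspeed 77.5 kt
Leg 6: heading 240.6°; drift -1.4° → track 239.2°, groundspeed 165.9 kt

Leg 1: track=7.8°, groundspeed=87.3 kt
Leg 2: track=281.3°, groundspeed=148.2 kt
Leg 3: track=350.6°, groundspeed=96.0 kt
Leg 4: track=139.7°, groundspeed=109.1 kt
Leg 5: track=50.9°, groundspeed=77.5 kt
Leg 6: track=239.2°, groundspeed=165.9 kt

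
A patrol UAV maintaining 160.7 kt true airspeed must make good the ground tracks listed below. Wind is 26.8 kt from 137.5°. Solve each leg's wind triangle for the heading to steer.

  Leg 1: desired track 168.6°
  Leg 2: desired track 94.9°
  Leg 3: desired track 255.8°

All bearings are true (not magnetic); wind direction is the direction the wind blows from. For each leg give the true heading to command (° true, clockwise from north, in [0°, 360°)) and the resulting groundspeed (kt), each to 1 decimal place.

Leg 1: heading=163.7°, groundspeed=137.2 kt
Leg 2: heading=101.4°, groundspeed=139.9 kt
Leg 3: heading=247.4°, groundspeed=171.7 kt

Leg 1: desired track 168.6°; wind correction -4.9° → command heading 163.7°, groundspeed 137.2 kt
Leg 2: desired track 94.9°; wind correction +6.5° → command heading 101.4°, groundspeed 139.9 kt
Leg 3: desired track 255.8°; wind correction -8.4° → command heading 247.4°, groundspeed 171.7 kt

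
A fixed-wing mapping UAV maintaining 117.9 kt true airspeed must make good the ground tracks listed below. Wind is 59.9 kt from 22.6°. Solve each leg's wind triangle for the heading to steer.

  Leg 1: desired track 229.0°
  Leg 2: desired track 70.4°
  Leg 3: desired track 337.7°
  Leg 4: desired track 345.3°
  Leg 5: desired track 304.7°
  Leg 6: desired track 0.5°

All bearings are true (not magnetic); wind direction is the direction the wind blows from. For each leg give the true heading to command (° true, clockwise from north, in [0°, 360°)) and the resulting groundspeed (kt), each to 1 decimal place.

Leg 1: heading=242.1°, groundspeed=168.5 kt
Leg 2: heading=48.3°, groundspeed=69.0 kt
Leg 3: heading=358.7°, groundspeed=67.6 kt
Leg 4: heading=3.2°, groundspeed=64.5 kt
Leg 5: heading=334.5°, groundspeed=89.8 kt
Leg 6: heading=11.5°, groundspeed=60.2 kt

Leg 1: desired track 229.0°; wind correction +13.1° → command heading 242.1°, groundspeed 168.5 kt
Leg 2: desired track 70.4°; wind correction -22.1° → command heading 48.3°, groundspeed 69.0 kt
Leg 3: desired track 337.7°; wind correction +21.0° → command heading 358.7°, groundspeed 67.6 kt
Leg 4: desired track 345.3°; wind correction +17.9° → command heading 3.2°, groundspeed 64.5 kt
Leg 5: desired track 304.7°; wind correction +29.8° → command heading 334.5°, groundspeed 89.8 kt
Leg 6: desired track 0.5°; wind correction +11.0° → command heading 11.5°, groundspeed 60.2 kt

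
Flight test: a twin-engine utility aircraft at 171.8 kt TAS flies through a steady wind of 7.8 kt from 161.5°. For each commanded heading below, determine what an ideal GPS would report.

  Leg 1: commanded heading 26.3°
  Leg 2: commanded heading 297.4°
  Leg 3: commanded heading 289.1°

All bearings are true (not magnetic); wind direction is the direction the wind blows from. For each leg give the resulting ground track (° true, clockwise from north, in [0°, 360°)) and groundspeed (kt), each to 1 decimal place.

Leg 1: heading 26.3°; drift -1.8° → track 24.5°, groundspeed 177.4 kt
Leg 2: heading 297.4°; drift +1.8° → track 299.2°, groundspeed 177.5 kt
Leg 3: heading 289.1°; drift +2.0° → track 291.1°, groundspeed 176.7 kt

Leg 1: track=24.5°, groundspeed=177.4 kt
Leg 2: track=299.2°, groundspeed=177.5 kt
Leg 3: track=291.1°, groundspeed=176.7 kt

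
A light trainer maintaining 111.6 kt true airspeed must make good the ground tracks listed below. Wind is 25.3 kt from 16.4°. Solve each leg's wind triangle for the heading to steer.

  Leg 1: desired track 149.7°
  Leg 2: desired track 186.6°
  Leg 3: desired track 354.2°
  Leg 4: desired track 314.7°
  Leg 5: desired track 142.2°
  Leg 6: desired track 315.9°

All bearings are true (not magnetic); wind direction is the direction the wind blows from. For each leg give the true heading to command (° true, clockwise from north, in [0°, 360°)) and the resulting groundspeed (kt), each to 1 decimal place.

Leg 1: heading=140.2°, groundspeed=127.4 kt
Leg 2: heading=184.4°, groundspeed=136.4 kt
Leg 3: heading=359.1°, groundspeed=87.8 kt
Leg 4: heading=326.2°, groundspeed=97.4 kt
Leg 5: heading=131.6°, groundspeed=124.5 kt
Leg 6: heading=327.3°, groundspeed=96.9 kt

Leg 1: desired track 149.7°; wind correction -9.5° → command heading 140.2°, groundspeed 127.4 kt
Leg 2: desired track 186.6°; wind correction -2.2° → command heading 184.4°, groundspeed 136.4 kt
Leg 3: desired track 354.2°; wind correction +4.9° → command heading 359.1°, groundspeed 87.8 kt
Leg 4: desired track 314.7°; wind correction +11.5° → command heading 326.2°, groundspeed 97.4 kt
Leg 5: desired track 142.2°; wind correction -10.6° → command heading 131.6°, groundspeed 124.5 kt
Leg 6: desired track 315.9°; wind correction +11.4° → command heading 327.3°, groundspeed 96.9 kt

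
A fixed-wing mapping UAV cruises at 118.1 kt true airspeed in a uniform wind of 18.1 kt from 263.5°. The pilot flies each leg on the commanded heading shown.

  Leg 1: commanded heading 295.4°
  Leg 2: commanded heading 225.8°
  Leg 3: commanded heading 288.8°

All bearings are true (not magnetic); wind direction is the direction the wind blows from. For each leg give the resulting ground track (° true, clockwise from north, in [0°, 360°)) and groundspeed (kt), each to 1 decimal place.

Leg 1: track=300.7°, groundspeed=103.2 kt
Leg 2: track=219.7°, groundspeed=104.4 kt
Leg 3: track=293.1°, groundspeed=102.0 kt

Leg 1: heading 295.4°; drift +5.3° → track 300.7°, groundspeed 103.2 kt
Leg 2: heading 225.8°; drift -6.1° → track 219.7°, groundspeed 104.4 kt
Leg 3: heading 288.8°; drift +4.3° → track 293.1°, groundspeed 102.0 kt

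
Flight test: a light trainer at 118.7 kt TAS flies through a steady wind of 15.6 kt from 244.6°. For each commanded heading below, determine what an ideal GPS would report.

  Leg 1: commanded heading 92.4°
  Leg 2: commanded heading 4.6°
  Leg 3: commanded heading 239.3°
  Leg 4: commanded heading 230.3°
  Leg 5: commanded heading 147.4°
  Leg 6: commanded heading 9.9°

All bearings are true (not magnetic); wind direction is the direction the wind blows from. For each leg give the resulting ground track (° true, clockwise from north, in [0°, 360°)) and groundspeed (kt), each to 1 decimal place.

Leg 1: heading 92.4°; drift -3.1° → track 89.3°, groundspeed 132.7 kt
Leg 2: heading 4.6°; drift +6.1° → track 10.7°, groundspeed 127.2 kt
Leg 3: heading 239.3°; drift -0.8° → track 238.5°, groundspeed 103.2 kt
Leg 4: heading 230.3°; drift -2.1° → track 228.2°, groundspeed 103.7 kt
Leg 5: heading 147.4°; drift -7.3° → track 140.1°, groundspeed 121.6 kt
Leg 6: heading 9.9°; drift +5.7° → track 15.6°, groundspeed 128.3 kt

Leg 1: track=89.3°, groundspeed=132.7 kt
Leg 2: track=10.7°, groundspeed=127.2 kt
Leg 3: track=238.5°, groundspeed=103.2 kt
Leg 4: track=228.2°, groundspeed=103.7 kt
Leg 5: track=140.1°, groundspeed=121.6 kt
Leg 6: track=15.6°, groundspeed=128.3 kt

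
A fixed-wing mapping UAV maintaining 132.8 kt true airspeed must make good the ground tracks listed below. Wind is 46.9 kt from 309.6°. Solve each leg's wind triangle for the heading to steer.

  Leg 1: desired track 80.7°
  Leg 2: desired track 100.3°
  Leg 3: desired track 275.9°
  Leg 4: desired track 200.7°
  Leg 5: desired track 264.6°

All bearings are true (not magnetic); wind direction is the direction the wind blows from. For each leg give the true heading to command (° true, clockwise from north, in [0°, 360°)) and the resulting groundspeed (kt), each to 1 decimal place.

Leg 1: heading=65.3°, groundspeed=158.8 kt
Leg 2: heading=90.3°, groundspeed=171.7 kt
Leg 3: heading=287.2°, groundspeed=91.2 kt
Leg 4: heading=220.2°, groundspeed=140.4 kt
Leg 5: heading=279.1°, groundspeed=95.4 kt

Leg 1: desired track 80.7°; wind correction -15.4° → command heading 65.3°, groundspeed 158.8 kt
Leg 2: desired track 100.3°; wind correction -10.0° → command heading 90.3°, groundspeed 171.7 kt
Leg 3: desired track 275.9°; wind correction +11.3° → command heading 287.2°, groundspeed 91.2 kt
Leg 4: desired track 200.7°; wind correction +19.5° → command heading 220.2°, groundspeed 140.4 kt
Leg 5: desired track 264.6°; wind correction +14.5° → command heading 279.1°, groundspeed 95.4 kt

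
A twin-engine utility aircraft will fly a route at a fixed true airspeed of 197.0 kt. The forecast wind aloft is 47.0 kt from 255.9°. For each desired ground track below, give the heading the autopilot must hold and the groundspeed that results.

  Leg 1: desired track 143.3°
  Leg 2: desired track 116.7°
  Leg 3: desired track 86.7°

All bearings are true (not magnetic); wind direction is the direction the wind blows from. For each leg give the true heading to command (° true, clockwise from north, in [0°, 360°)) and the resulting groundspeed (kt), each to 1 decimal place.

Leg 1: heading=156.0°, groundspeed=210.2 kt
Leg 2: heading=125.7°, groundspeed=230.2 kt
Leg 3: heading=89.3°, groundspeed=243.0 kt

Leg 1: desired track 143.3°; wind correction +12.7° → command heading 156.0°, groundspeed 210.2 kt
Leg 2: desired track 116.7°; wind correction +9.0° → command heading 125.7°, groundspeed 230.2 kt
Leg 3: desired track 86.7°; wind correction +2.6° → command heading 89.3°, groundspeed 243.0 kt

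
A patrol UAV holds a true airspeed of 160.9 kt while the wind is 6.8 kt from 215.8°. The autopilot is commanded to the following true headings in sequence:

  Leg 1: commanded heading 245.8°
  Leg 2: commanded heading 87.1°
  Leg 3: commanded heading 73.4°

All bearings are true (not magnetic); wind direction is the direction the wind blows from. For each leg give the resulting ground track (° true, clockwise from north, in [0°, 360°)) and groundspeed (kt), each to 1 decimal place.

Leg 1: track=247.1°, groundspeed=155.0 kt
Leg 2: track=85.3°, groundspeed=165.2 kt
Leg 3: track=72.0°, groundspeed=166.3 kt

Leg 1: heading 245.8°; drift +1.3° → track 247.1°, groundspeed 155.0 kt
Leg 2: heading 87.1°; drift -1.8° → track 85.3°, groundspeed 165.2 kt
Leg 3: heading 73.4°; drift -1.4° → track 72.0°, groundspeed 166.3 kt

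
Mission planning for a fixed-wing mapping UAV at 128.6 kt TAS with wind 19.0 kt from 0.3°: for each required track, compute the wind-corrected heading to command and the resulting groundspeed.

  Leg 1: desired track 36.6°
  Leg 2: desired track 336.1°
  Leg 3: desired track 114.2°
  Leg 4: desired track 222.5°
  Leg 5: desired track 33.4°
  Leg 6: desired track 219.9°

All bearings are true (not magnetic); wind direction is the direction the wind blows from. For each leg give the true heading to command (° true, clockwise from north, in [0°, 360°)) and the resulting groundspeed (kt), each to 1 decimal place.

Leg 1: heading=31.6°, groundspeed=112.8 kt
Leg 2: heading=339.6°, groundspeed=111.0 kt
Leg 3: heading=106.4°, groundspeed=135.1 kt
Leg 4: heading=228.2°, groundspeed=142.0 kt
Leg 5: heading=28.8°, groundspeed=112.3 kt
Leg 6: heading=225.3°, groundspeed=142.7 kt

Leg 1: desired track 36.6°; wind correction -5.0° → command heading 31.6°, groundspeed 112.8 kt
Leg 2: desired track 336.1°; wind correction +3.5° → command heading 339.6°, groundspeed 111.0 kt
Leg 3: desired track 114.2°; wind correction -7.8° → command heading 106.4°, groundspeed 135.1 kt
Leg 4: desired track 222.5°; wind correction +5.7° → command heading 228.2°, groundspeed 142.0 kt
Leg 5: desired track 33.4°; wind correction -4.6° → command heading 28.8°, groundspeed 112.3 kt
Leg 6: desired track 219.9°; wind correction +5.4° → command heading 225.3°, groundspeed 142.7 kt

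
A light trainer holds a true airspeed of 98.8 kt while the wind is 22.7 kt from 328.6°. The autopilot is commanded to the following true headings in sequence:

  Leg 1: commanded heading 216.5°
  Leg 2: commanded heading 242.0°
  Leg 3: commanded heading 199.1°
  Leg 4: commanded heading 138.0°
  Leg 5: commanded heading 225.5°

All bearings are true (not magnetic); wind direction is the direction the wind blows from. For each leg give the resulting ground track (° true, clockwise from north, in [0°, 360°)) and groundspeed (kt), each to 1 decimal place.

Leg 1: track=205.4°, groundspeed=109.4 kt
Leg 2: track=228.9°, groundspeed=100.1 kt
Leg 3: track=190.3°, groundspeed=114.6 kt
Leg 4: track=140.0°, groundspeed=121.2 kt
Leg 5: track=213.5°, groundspeed=106.3 kt

Leg 1: heading 216.5°; drift -11.1° → track 205.4°, groundspeed 109.4 kt
Leg 2: heading 242.0°; drift -13.1° → track 228.9°, groundspeed 100.1 kt
Leg 3: heading 199.1°; drift -8.8° → track 190.3°, groundspeed 114.6 kt
Leg 4: heading 138.0°; drift +2.0° → track 140.0°, groundspeed 121.2 kt
Leg 5: heading 225.5°; drift -12.0° → track 213.5°, groundspeed 106.3 kt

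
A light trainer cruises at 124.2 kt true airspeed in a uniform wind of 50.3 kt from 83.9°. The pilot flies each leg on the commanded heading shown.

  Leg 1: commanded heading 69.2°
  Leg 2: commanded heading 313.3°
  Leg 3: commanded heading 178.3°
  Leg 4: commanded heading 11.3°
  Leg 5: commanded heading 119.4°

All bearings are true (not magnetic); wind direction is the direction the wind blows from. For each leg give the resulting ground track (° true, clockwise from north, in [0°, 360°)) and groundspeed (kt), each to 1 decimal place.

Leg 1: heading 69.2°; drift -9.6° → track 59.6°, groundspeed 76.6 kt
Leg 2: heading 313.3°; drift -13.7° → track 299.6°, groundspeed 161.5 kt
Leg 3: heading 178.3°; drift +21.4° → track 199.7°, groundspeed 137.5 kt
Leg 4: heading 11.3°; drift -23.7° → track 347.6°, groundspeed 119.2 kt
Leg 5: heading 119.4°; drift +19.3° → track 138.7°, groundspeed 88.2 kt

Leg 1: track=59.6°, groundspeed=76.6 kt
Leg 2: track=299.6°, groundspeed=161.5 kt
Leg 3: track=199.7°, groundspeed=137.5 kt
Leg 4: track=347.6°, groundspeed=119.2 kt
Leg 5: track=138.7°, groundspeed=88.2 kt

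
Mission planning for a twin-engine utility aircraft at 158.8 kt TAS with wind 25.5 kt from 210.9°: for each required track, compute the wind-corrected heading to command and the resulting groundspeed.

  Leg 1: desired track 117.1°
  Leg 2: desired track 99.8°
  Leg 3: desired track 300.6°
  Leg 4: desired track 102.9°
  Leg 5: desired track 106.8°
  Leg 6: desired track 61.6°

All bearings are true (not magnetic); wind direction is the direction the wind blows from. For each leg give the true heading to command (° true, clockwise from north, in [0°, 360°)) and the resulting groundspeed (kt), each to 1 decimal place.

Leg 1: desired track 117.1°; wind correction +9.2° → command heading 126.3°, groundspeed 158.4 kt
Leg 2: desired track 99.8°; wind correction +8.6° → command heading 108.4°, groundspeed 166.2 kt
Leg 3: desired track 300.6°; wind correction -9.2° → command heading 291.4°, groundspeed 156.6 kt
Leg 4: desired track 102.9°; wind correction +8.8° → command heading 111.7°, groundspeed 164.8 kt
Leg 5: desired track 106.8°; wind correction +9.0° → command heading 115.8°, groundspeed 163.1 kt
Leg 6: desired track 61.6°; wind correction +4.7° → command heading 66.3°, groundspeed 180.2 kt

Leg 1: heading=126.3°, groundspeed=158.4 kt
Leg 2: heading=108.4°, groundspeed=166.2 kt
Leg 3: heading=291.4°, groundspeed=156.6 kt
Leg 4: heading=111.7°, groundspeed=164.8 kt
Leg 5: heading=115.8°, groundspeed=163.1 kt
Leg 6: heading=66.3°, groundspeed=180.2 kt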